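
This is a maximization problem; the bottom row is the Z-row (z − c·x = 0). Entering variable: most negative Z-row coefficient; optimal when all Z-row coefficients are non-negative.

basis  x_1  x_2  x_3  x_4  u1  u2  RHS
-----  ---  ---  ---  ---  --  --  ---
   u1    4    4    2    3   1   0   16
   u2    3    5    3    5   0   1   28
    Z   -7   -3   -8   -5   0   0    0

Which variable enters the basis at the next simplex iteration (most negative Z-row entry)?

x_3

Negative Z-row entries: x_1: -7, x_2: -3, x_3: -8, x_4: -5.
The most negative is -8 in column x_3, so x_3 enters.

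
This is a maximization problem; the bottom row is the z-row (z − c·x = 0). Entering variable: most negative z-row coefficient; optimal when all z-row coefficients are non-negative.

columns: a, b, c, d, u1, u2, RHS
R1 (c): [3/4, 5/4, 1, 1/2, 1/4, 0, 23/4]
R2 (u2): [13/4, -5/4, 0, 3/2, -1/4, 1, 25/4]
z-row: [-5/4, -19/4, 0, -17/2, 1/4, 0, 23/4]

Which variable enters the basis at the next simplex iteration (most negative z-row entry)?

d

Negative z-row entries: a: -5/4, b: -19/4, d: -17/2.
The most negative is -17/2 in column d, so d enters.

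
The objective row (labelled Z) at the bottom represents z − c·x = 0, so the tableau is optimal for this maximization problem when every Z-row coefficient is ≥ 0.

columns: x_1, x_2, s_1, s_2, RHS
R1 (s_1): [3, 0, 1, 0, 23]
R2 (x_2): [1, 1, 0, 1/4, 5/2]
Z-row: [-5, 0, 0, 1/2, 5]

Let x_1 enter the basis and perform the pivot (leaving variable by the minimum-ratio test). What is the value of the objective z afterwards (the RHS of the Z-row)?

Ratio test on column x_1 — row 1: 23/3 = 23/3; row 2: (5/2)/1 = 5/2. Minimum is 5/2 at row 2 (x_2 leaves); pivot element 1.
Pivot on row 2; the Z-row RHS becomes 5 − (-5)·(5/2) = 35/2.

35/2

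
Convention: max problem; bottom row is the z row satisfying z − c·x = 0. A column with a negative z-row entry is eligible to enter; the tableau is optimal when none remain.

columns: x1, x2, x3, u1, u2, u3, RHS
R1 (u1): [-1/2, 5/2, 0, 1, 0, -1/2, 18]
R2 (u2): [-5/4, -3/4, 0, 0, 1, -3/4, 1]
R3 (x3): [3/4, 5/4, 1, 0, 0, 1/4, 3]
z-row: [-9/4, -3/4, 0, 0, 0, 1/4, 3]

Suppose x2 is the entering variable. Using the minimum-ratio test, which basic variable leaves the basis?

x3

Column x2 entries and ratios — u1: 18/(5/2) = 36/5; u2: -3/4 ≤ 0, skip; x3: 3/(5/4) = 12/5.
Smallest ratio is 12/5 in the row of x3, so x3 leaves.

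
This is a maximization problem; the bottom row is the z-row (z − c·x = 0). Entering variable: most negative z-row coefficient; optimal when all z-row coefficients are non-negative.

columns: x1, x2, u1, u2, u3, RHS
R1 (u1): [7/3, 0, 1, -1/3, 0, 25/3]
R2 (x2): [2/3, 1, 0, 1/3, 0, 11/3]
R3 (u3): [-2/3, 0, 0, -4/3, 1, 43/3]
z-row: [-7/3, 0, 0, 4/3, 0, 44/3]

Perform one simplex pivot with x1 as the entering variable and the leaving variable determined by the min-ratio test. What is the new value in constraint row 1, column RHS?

Ratio test on column x1 — row 1: (25/3)/(7/3) = 25/7; row 2: (11/3)/(2/3) = 11/2; row 3: entry -2/3 ≤ 0. Minimum is 25/7 at row 1 (u1 leaves); pivot element 7/3.
Divide row 1 by 7/3; eliminate column x1 from the other rows.
In the new row 1, the RHS entry is the old entry divided by the pivot: (25/3)/(7/3) = 25/7.

25/7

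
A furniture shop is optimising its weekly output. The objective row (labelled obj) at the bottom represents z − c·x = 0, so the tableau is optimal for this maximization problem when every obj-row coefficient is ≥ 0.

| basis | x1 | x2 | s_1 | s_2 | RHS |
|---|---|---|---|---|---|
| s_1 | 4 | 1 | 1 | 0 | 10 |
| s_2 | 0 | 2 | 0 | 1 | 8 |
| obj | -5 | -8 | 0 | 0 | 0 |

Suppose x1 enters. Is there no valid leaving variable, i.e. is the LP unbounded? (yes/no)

no

Column x1 has positive entries in row(s) 1, so the ratio test bounds it — not unbounded.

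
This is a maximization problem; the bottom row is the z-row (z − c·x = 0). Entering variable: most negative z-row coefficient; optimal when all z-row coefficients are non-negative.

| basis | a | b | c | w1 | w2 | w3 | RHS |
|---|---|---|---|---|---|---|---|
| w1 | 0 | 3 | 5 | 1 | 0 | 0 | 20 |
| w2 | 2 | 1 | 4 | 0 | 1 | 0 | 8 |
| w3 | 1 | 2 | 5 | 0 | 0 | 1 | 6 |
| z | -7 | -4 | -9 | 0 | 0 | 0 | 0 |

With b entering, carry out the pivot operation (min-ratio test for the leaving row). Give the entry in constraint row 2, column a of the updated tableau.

Ratio test on column b — row 1: 20/3 = 20/3; row 2: 8/1 = 8; row 3: 6/2 = 3. Minimum is 3 at row 3 (w3 leaves); pivot element 2.
Divide row 3 by 2; eliminate column b from the other rows.
Row 2 update in column a: 2 − 1·(1/2) = 3/2.

3/2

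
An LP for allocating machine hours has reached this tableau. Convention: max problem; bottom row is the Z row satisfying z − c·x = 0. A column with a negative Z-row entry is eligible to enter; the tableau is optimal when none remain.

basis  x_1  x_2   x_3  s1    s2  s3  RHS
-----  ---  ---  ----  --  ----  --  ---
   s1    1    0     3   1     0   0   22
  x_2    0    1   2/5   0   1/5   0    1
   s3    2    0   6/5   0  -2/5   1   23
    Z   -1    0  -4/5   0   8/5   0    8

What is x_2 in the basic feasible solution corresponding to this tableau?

x_2 is basic (row 2); its value is the RHS of that row, 1.

1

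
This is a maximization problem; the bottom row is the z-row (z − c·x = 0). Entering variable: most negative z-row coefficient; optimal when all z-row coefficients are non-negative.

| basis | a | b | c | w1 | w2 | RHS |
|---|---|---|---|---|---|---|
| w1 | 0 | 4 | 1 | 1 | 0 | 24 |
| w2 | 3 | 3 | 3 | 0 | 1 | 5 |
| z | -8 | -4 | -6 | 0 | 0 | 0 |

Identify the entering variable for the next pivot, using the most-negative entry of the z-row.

Negative z-row entries: a: -8, b: -4, c: -6.
The most negative is -8 in column a, so a enters.

a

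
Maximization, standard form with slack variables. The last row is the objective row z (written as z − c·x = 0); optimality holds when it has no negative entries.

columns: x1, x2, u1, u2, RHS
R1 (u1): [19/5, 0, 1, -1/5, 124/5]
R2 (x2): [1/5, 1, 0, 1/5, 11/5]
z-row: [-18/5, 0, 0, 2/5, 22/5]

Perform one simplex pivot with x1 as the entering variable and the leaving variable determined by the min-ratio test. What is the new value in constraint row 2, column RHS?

17/19

Ratio test on column x1 — row 1: (124/5)/(19/5) = 124/19; row 2: (11/5)/(1/5) = 11. Minimum is 124/19 at row 1 (u1 leaves); pivot element 19/5.
Divide row 1 by 19/5; eliminate column x1 from the other rows.
Row 2 update in column RHS: 11/5 − (1/5)·(124/19) = 17/19.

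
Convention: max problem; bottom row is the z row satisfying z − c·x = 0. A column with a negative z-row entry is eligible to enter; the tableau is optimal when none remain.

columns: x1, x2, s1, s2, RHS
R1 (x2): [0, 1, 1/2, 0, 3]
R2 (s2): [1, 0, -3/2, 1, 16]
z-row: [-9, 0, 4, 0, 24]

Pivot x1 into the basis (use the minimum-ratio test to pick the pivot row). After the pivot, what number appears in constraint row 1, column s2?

Ratio test on column x1 — row 1: entry 0 ≤ 0; row 2: 16/1 = 16. Minimum is 16 at row 2 (s2 leaves); pivot element 1.
Divide row 2 by 1; eliminate column x1 from the other rows.
Row 1 update in column s2: 0 − 0·1 = 0.

0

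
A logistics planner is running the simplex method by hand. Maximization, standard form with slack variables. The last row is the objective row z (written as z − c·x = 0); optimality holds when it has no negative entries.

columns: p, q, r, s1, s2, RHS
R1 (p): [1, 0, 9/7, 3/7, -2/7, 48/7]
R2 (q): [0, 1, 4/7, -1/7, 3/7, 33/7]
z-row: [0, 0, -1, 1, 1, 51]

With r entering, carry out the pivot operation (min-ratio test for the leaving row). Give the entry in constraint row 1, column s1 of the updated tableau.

Ratio test on column r — row 1: (48/7)/(9/7) = 16/3; row 2: (33/7)/(4/7) = 33/4. Minimum is 16/3 at row 1 (p leaves); pivot element 9/7.
Divide row 1 by 9/7; eliminate column r from the other rows.
In the new row 1, the s1 entry is the old entry divided by the pivot: (3/7)/(9/7) = 1/3.

1/3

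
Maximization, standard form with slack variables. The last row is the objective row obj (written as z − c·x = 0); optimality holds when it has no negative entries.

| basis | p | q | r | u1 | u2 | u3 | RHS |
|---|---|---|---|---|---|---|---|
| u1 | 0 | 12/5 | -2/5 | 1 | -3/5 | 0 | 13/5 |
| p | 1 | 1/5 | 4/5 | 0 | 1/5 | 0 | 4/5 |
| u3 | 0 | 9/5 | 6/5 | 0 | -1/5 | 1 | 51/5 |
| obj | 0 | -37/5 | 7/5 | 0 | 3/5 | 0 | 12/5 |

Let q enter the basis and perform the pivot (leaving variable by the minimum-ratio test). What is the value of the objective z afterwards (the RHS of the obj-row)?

125/12

Ratio test on column q — row 1: (13/5)/(12/5) = 13/12; row 2: (4/5)/(1/5) = 4; row 3: (51/5)/(9/5) = 17/3. Minimum is 13/12 at row 1 (u1 leaves); pivot element 12/5.
Pivot on row 1; the obj-row RHS becomes 12/5 − (-37/5)·(13/12) = 125/12.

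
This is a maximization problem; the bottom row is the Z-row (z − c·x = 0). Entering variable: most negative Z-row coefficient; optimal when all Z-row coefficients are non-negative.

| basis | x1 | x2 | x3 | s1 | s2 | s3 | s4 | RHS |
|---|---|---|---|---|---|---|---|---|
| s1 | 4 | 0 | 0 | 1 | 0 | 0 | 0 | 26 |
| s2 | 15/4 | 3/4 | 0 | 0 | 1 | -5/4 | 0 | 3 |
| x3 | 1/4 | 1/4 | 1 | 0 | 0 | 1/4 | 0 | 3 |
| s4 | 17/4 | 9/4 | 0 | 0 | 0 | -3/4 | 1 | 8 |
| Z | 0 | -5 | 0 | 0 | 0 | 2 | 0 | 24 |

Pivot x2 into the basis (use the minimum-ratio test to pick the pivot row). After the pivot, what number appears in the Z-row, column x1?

85/9

Ratio test on column x2 — row 1: entry 0 ≤ 0; row 2: 3/(3/4) = 4; row 3: 3/(1/4) = 12; row 4: 8/(9/4) = 32/9. Minimum is 32/9 at row 4 (s4 leaves); pivot element 9/4.
Divide row 4 by 9/4; eliminate column x2 from the other rows.
Z-row update in column x1: 0 − (-5)·(17/9) = 85/9.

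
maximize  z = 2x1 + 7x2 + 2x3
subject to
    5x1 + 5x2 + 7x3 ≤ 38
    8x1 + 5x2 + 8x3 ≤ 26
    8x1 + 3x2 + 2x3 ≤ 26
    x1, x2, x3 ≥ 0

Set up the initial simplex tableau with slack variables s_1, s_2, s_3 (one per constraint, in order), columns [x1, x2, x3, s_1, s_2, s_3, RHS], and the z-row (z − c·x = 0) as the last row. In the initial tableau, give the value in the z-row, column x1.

The z-row carries the negated objective coefficients: the x1 entry is -2.

-2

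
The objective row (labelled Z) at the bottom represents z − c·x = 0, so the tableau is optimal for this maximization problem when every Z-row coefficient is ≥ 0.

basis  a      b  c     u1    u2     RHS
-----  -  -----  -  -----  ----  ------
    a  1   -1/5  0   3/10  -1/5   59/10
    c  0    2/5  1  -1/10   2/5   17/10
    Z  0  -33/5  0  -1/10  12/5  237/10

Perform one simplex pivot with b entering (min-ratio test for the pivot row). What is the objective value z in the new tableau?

Ratio test on column b — row 1: entry -1/5 ≤ 0; row 2: (17/10)/(2/5) = 17/4. Minimum is 17/4 at row 2 (c leaves); pivot element 2/5.
Pivot on row 2; the Z-row RHS becomes 237/10 − (-33/5)·(17/4) = 207/4.

207/4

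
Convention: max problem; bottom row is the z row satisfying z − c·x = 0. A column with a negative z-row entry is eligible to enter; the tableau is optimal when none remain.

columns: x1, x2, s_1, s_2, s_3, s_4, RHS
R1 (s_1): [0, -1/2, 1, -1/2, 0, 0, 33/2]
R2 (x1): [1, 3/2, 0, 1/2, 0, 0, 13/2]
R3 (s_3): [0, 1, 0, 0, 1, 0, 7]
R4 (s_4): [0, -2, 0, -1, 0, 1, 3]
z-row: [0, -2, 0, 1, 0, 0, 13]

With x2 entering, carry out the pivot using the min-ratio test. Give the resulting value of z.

Ratio test on column x2 — row 1: entry -1/2 ≤ 0; row 2: (13/2)/(3/2) = 13/3; row 3: 7/1 = 7; row 4: entry -2 ≤ 0. Minimum is 13/3 at row 2 (x1 leaves); pivot element 3/2.
Pivot on row 2; the z-row RHS becomes 13 − (-2)·(13/3) = 65/3.

65/3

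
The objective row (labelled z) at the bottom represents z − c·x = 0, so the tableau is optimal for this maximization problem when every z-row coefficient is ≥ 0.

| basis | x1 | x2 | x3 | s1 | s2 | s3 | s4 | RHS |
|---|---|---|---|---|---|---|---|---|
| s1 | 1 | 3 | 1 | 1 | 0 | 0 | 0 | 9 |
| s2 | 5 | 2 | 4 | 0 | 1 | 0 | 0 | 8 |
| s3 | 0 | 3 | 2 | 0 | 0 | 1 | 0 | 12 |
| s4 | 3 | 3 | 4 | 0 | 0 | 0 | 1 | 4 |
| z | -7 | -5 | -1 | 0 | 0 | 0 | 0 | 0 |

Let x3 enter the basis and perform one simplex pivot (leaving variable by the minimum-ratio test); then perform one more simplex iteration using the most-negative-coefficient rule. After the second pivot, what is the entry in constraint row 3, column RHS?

Ratio test on column x3 — row 1: 9/1 = 9; row 2: 8/4 = 2; row 3: 12/2 = 6; row 4: 4/4 = 1. Minimum is 1 at row 4 (s4 leaves); pivot element 4.
Divide row 4 by 4; eliminate column x3 from the other rows.
Second iteration: most negative z-row entry is -25/4 in column x1, so x1 enters.
Ratio test on column x1 — row 1: 8/(1/4) = 32; row 2: 4/2 = 2; row 3: entry -3/2 ≤ 0; row 4: 1/(3/4) = 4/3. Minimum is 4/3 at row 4 (x3 leaves); pivot element 3/4.
Divide row 4 by 3/4; eliminate column x1 from the other rows.
After both pivots, the entry at constraint row 3, column RHS is 12.

12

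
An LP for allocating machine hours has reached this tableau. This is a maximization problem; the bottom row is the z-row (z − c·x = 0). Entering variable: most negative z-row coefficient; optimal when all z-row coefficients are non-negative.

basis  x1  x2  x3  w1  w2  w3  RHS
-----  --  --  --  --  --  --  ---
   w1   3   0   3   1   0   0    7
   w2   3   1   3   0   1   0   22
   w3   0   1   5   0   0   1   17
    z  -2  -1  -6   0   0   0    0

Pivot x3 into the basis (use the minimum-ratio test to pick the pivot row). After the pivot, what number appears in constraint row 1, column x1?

Ratio test on column x3 — row 1: 7/3 = 7/3; row 2: 22/3 = 22/3; row 3: 17/5 = 17/5. Minimum is 7/3 at row 1 (w1 leaves); pivot element 3.
Divide row 1 by 3; eliminate column x3 from the other rows.
In the new row 1, the x1 entry is the old entry divided by the pivot: 3/3 = 1.

1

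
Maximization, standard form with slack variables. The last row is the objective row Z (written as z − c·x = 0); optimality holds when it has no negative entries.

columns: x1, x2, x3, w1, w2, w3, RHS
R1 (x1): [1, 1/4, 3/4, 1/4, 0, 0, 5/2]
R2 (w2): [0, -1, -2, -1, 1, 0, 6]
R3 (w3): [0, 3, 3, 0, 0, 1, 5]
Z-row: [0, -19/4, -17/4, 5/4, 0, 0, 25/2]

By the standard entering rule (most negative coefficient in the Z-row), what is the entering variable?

Negative Z-row entries: x2: -19/4, x3: -17/4.
The most negative is -19/4 in column x2, so x2 enters.

x2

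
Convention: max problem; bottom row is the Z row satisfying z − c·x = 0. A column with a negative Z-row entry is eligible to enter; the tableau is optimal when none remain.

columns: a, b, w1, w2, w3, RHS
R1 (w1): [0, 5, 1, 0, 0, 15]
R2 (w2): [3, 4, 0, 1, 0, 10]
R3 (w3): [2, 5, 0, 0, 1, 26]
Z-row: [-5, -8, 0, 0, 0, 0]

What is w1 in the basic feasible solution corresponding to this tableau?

w1 is basic (row 1); its value is the RHS of that row, 15.

15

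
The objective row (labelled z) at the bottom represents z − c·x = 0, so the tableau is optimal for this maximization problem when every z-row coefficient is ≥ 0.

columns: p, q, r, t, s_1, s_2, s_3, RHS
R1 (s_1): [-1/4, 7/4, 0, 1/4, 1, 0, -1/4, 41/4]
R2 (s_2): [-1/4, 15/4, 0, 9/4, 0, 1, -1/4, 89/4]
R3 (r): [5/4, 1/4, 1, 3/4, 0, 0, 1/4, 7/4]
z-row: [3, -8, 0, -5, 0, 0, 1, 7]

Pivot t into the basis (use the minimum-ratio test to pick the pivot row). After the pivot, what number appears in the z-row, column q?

-19/3

Ratio test on column t — row 1: (41/4)/(1/4) = 41; row 2: (89/4)/(9/4) = 89/9; row 3: (7/4)/(3/4) = 7/3. Minimum is 7/3 at row 3 (r leaves); pivot element 3/4.
Divide row 3 by 3/4; eliminate column t from the other rows.
z-row update in column q: -8 − (-5)·(1/3) = -19/3.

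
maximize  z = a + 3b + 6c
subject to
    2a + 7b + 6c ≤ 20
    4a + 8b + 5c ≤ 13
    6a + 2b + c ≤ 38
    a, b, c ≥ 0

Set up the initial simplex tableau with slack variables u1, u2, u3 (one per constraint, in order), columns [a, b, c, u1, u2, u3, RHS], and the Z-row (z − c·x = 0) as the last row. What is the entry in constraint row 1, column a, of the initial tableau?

2

Constraint 1 has coefficient 2 on a.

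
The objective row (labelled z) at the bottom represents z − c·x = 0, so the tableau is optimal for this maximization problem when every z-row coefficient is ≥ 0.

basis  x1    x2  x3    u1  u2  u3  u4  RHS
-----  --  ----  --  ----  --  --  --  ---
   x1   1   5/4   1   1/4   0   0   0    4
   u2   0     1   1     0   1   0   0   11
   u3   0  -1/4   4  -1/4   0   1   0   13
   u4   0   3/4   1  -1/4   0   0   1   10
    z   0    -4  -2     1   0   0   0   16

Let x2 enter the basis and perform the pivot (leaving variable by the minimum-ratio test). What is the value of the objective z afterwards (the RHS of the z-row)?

Ratio test on column x2 — row 1: 4/(5/4) = 16/5; row 2: 11/1 = 11; row 3: entry -1/4 ≤ 0; row 4: 10/(3/4) = 40/3. Minimum is 16/5 at row 1 (x1 leaves); pivot element 5/4.
Pivot on row 1; the z-row RHS becomes 16 − (-4)·(16/5) = 144/5.

144/5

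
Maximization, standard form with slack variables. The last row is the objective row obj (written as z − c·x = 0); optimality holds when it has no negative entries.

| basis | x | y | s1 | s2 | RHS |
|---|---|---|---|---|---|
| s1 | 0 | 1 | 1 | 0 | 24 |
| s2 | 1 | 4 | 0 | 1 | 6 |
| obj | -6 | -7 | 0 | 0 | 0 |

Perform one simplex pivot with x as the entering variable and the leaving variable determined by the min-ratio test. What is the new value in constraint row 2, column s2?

Ratio test on column x — row 1: entry 0 ≤ 0; row 2: 6/1 = 6. Minimum is 6 at row 2 (s2 leaves); pivot element 1.
Divide row 2 by 1; eliminate column x from the other rows.
In the new row 2, the s2 entry is the old entry divided by the pivot: 1/1 = 1.

1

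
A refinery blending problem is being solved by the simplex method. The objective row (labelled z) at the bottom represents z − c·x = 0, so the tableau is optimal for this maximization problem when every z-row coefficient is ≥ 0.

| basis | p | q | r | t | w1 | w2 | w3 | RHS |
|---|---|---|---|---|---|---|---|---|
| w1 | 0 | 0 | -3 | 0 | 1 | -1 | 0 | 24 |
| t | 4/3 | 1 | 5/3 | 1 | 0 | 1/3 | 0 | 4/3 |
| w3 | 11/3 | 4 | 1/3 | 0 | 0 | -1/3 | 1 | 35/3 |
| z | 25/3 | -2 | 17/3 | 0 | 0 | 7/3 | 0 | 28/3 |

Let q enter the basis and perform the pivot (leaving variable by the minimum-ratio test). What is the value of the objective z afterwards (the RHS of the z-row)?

Ratio test on column q — row 1: entry 0 ≤ 0; row 2: (4/3)/1 = 4/3; row 3: (35/3)/4 = 35/12. Minimum is 4/3 at row 2 (t leaves); pivot element 1.
Pivot on row 2; the z-row RHS becomes 28/3 − (-2)·(4/3) = 12.

12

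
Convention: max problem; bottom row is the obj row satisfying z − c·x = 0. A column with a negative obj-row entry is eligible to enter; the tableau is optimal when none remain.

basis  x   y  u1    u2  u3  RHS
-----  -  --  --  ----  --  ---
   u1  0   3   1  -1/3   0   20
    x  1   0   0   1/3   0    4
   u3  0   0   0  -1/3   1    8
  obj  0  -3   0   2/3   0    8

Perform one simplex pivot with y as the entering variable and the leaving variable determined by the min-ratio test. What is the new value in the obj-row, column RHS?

Ratio test on column y — row 1: 20/3 = 20/3; row 2: entry 0 ≤ 0; row 3: entry 0 ≤ 0. Minimum is 20/3 at row 1 (u1 leaves); pivot element 3.
Divide row 1 by 3; eliminate column y from the other rows.
obj-row update in column RHS: 8 − (-3)·(20/3) = 28.

28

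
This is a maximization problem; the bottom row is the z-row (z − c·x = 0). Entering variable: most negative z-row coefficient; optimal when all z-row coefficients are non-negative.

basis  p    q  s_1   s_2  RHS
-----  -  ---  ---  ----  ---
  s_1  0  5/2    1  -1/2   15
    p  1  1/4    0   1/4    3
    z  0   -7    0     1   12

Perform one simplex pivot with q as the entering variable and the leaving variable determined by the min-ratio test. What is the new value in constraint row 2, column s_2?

3/10

Ratio test on column q — row 1: 15/(5/2) = 6; row 2: 3/(1/4) = 12. Minimum is 6 at row 1 (s_1 leaves); pivot element 5/2.
Divide row 1 by 5/2; eliminate column q from the other rows.
Row 2 update in column s_2: 1/4 − (1/4)·(-1/5) = 3/10.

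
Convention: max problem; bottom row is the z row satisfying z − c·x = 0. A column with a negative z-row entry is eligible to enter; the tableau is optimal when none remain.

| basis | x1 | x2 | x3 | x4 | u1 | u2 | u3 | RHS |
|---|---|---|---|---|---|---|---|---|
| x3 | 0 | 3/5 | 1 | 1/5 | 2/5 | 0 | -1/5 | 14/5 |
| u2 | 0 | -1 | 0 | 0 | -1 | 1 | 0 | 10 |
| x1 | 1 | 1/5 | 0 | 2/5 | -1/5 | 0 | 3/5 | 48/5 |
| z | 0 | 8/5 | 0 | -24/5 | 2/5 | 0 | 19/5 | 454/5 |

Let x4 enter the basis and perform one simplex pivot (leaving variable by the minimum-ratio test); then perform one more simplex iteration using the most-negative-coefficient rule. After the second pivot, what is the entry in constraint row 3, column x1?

Ratio test on column x4 — row 1: (14/5)/(1/5) = 14; row 2: entry 0 ≤ 0; row 3: (48/5)/(2/5) = 24. Minimum is 14 at row 1 (x3 leaves); pivot element 1/5.
Divide row 1 by 1/5; eliminate column x4 from the other rows.
Second iteration: most negative z-row entry is -1 in column u3, so u3 enters.
Ratio test on column u3 — row 1: entry -1 ≤ 0; row 2: entry 0 ≤ 0; row 3: 4/1 = 4. Minimum is 4 at row 3 (x1 leaves); pivot element 1.
Divide row 3 by 1; eliminate column u3 from the other rows.
After both pivots, the entry at constraint row 3, column x1 is 1.

1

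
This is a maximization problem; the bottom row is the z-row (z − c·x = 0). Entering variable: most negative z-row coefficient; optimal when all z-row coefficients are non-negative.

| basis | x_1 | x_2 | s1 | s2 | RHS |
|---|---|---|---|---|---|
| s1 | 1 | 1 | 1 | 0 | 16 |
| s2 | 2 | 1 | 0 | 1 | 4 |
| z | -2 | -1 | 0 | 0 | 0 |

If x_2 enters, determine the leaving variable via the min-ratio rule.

s2

Column x_2 entries and ratios — s1: 16/1 = 16; s2: 4/1 = 4.
Smallest ratio is 4 in the row of s2, so s2 leaves.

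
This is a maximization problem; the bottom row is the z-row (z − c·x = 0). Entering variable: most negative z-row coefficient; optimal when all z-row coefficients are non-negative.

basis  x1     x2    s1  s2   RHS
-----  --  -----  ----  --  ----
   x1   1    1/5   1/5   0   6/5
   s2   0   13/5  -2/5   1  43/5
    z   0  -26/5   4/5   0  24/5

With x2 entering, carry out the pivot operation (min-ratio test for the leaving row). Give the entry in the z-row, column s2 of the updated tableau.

Ratio test on column x2 — row 1: (6/5)/(1/5) = 6; row 2: (43/5)/(13/5) = 43/13. Minimum is 43/13 at row 2 (s2 leaves); pivot element 13/5.
Divide row 2 by 13/5; eliminate column x2 from the other rows.
z-row update in column s2: 0 − (-26/5)·(5/13) = 2.

2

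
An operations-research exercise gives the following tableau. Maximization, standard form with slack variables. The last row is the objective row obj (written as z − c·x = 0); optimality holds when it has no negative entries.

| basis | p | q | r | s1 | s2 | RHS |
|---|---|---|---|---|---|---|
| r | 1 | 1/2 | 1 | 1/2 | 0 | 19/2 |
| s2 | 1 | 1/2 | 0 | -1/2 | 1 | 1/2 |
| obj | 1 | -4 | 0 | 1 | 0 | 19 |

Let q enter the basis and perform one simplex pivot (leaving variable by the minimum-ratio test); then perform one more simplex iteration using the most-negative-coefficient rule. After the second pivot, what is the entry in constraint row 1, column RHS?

9

Ratio test on column q — row 1: (19/2)/(1/2) = 19; row 2: (1/2)/(1/2) = 1. Minimum is 1 at row 2 (s2 leaves); pivot element 1/2.
Divide row 2 by 1/2; eliminate column q from the other rows.
Second iteration: most negative obj-row entry is -3 in column s1, so s1 enters.
Ratio test on column s1 — row 1: 9/1 = 9; row 2: entry -1 ≤ 0. Minimum is 9 at row 1 (r leaves); pivot element 1.
Divide row 1 by 1; eliminate column s1 from the other rows.
After both pivots, the entry at constraint row 1, column RHS is 9.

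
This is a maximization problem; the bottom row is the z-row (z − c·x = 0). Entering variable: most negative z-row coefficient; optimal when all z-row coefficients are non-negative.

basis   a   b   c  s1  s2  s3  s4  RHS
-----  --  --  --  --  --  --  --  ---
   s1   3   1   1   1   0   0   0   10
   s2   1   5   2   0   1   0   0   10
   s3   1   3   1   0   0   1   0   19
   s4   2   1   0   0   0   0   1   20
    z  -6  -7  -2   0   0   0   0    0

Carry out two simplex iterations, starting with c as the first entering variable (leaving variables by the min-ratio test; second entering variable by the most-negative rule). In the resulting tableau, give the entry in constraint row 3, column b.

Ratio test on column c — row 1: 10/1 = 10; row 2: 10/2 = 5; row 3: 19/1 = 19; row 4: entry 0 ≤ 0. Minimum is 5 at row 2 (s2 leaves); pivot element 2.
Divide row 2 by 2; eliminate column c from the other rows.
Second iteration: most negative z-row entry is -5 in column a, so a enters.
Ratio test on column a — row 1: 5/(5/2) = 2; row 2: 5/(1/2) = 10; row 3: 14/(1/2) = 28; row 4: 20/2 = 10. Minimum is 2 at row 1 (s1 leaves); pivot element 5/2.
Divide row 1 by 5/2; eliminate column a from the other rows.
After both pivots, the entry at constraint row 3, column b is 4/5.

4/5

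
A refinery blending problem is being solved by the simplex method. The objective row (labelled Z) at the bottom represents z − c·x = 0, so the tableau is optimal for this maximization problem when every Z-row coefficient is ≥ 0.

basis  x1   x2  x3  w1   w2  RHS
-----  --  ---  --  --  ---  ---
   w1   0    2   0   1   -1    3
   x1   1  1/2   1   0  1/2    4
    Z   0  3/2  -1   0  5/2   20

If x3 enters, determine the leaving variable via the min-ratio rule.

x1

Column x3 entries and ratios — w1: 0 ≤ 0, skip; x1: 4/1 = 4.
Smallest ratio is 4 in the row of x1, so x1 leaves.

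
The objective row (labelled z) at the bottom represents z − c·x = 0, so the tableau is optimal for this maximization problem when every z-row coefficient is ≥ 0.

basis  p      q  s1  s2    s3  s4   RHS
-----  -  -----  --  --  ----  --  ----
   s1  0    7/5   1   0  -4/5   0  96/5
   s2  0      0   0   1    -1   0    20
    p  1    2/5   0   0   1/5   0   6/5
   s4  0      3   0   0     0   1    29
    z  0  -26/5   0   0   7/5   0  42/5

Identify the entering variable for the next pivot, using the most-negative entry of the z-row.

Negative z-row entries: q: -26/5.
The most negative is -26/5 in column q, so q enters.

q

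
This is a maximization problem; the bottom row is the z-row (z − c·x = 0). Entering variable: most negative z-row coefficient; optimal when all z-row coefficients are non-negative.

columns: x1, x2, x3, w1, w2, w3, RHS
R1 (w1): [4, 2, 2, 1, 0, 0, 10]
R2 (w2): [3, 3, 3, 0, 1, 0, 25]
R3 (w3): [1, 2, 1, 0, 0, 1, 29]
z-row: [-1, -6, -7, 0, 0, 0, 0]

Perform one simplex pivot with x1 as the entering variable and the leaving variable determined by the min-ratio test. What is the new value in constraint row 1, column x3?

Ratio test on column x1 — row 1: 10/4 = 5/2; row 2: 25/3 = 25/3; row 3: 29/1 = 29. Minimum is 5/2 at row 1 (w1 leaves); pivot element 4.
Divide row 1 by 4; eliminate column x1 from the other rows.
In the new row 1, the x3 entry is the old entry divided by the pivot: 2/4 = 1/2.

1/2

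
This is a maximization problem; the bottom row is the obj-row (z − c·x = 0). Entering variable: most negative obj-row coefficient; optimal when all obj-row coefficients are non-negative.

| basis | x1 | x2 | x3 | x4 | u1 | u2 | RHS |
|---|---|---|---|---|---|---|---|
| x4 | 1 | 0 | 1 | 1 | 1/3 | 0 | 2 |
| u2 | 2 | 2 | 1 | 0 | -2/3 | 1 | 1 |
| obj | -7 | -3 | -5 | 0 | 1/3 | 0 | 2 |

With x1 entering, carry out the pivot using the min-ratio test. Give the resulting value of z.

Ratio test on column x1 — row 1: 2/1 = 2; row 2: 1/2 = 1/2. Minimum is 1/2 at row 2 (u2 leaves); pivot element 2.
Pivot on row 2; the obj-row RHS becomes 2 − (-7)·(1/2) = 11/2.

11/2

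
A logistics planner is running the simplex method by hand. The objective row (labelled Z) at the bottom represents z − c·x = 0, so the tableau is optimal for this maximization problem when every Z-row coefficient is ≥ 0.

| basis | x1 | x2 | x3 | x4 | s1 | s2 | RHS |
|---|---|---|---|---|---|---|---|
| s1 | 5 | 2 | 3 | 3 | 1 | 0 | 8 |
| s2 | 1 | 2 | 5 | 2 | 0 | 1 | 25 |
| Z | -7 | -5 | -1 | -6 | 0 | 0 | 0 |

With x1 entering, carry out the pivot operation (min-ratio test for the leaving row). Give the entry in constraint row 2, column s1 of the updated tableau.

Ratio test on column x1 — row 1: 8/5 = 8/5; row 2: 25/1 = 25. Minimum is 8/5 at row 1 (s1 leaves); pivot element 5.
Divide row 1 by 5; eliminate column x1 from the other rows.
Row 2 update in column s1: 0 − 1·(1/5) = -1/5.

-1/5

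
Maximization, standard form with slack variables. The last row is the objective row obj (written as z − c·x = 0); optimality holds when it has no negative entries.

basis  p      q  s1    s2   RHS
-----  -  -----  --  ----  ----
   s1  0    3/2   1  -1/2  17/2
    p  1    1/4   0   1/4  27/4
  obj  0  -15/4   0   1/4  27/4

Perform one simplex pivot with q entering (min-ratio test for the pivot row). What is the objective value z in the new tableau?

28

Ratio test on column q — row 1: (17/2)/(3/2) = 17/3; row 2: (27/4)/(1/4) = 27. Minimum is 17/3 at row 1 (s1 leaves); pivot element 3/2.
Pivot on row 1; the obj-row RHS becomes 27/4 − (-15/4)·(17/3) = 28.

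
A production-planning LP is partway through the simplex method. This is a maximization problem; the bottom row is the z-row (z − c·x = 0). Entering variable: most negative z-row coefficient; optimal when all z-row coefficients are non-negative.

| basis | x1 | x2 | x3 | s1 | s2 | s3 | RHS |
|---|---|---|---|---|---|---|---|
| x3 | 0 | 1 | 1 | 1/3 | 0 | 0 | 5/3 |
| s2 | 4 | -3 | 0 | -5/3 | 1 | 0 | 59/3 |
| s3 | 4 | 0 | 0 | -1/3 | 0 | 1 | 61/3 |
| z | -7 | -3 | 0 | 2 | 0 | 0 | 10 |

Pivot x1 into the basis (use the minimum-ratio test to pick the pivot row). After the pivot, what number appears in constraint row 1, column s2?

Ratio test on column x1 — row 1: entry 0 ≤ 0; row 2: (59/3)/4 = 59/12; row 3: (61/3)/4 = 61/12. Minimum is 59/12 at row 2 (s2 leaves); pivot element 4.
Divide row 2 by 4; eliminate column x1 from the other rows.
Row 1 update in column s2: 0 − 0·(1/4) = 0.

0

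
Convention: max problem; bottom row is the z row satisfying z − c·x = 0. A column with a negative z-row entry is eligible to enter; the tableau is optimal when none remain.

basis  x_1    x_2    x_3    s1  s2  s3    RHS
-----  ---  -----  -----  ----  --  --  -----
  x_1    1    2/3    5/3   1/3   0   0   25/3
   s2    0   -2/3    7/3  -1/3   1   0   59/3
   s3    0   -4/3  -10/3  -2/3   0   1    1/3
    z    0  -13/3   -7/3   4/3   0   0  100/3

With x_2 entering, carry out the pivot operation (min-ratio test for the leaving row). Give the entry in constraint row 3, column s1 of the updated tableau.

0

Ratio test on column x_2 — row 1: (25/3)/(2/3) = 25/2; row 2: entry -2/3 ≤ 0; row 3: entry -4/3 ≤ 0. Minimum is 25/2 at row 1 (x_1 leaves); pivot element 2/3.
Divide row 1 by 2/3; eliminate column x_2 from the other rows.
Row 3 update in column s1: -2/3 − (-4/3)·(1/2) = 0.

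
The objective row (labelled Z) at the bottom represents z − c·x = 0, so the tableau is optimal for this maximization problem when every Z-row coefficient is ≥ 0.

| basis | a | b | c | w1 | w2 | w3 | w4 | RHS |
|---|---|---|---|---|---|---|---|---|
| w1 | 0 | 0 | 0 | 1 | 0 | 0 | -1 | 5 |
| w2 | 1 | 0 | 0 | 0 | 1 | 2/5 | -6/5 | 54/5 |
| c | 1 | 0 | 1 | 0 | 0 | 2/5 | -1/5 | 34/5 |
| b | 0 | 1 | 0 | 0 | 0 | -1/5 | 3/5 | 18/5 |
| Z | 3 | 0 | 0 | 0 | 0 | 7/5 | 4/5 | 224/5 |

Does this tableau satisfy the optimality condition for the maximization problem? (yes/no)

Every Z-row coefficient is ≥ 0, so the tableau is optimal.

yes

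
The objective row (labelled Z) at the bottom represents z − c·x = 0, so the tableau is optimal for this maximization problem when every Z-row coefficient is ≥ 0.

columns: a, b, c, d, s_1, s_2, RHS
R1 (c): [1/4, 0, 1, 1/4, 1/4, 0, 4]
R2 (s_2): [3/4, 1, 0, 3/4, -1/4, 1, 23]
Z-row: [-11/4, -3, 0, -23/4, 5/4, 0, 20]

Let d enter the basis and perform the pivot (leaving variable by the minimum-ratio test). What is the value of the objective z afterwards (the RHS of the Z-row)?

112

Ratio test on column d — row 1: 4/(1/4) = 16; row 2: 23/(3/4) = 92/3. Minimum is 16 at row 1 (c leaves); pivot element 1/4.
Pivot on row 1; the Z-row RHS becomes 20 − (-23/4)·16 = 112.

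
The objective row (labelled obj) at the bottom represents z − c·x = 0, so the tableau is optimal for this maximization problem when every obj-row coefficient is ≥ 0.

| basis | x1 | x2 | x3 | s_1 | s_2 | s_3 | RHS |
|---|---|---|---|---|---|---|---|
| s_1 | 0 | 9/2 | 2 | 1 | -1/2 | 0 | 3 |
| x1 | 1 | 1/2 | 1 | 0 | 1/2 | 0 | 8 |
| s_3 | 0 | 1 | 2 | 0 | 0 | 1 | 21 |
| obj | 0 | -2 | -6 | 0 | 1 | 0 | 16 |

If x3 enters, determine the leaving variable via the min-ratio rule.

s_1

Column x3 entries and ratios — s_1: 3/2 = 3/2; x1: 8/1 = 8; s_3: 21/2 = 21/2.
Smallest ratio is 3/2 in the row of s_1, so s_1 leaves.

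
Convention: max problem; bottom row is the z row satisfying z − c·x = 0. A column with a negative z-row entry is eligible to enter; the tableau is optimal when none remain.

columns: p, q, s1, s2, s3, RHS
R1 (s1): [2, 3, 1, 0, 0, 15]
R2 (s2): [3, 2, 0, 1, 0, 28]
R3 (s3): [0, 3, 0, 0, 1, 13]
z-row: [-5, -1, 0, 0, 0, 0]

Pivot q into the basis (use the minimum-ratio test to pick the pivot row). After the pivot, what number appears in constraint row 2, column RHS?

58/3

Ratio test on column q — row 1: 15/3 = 5; row 2: 28/2 = 14; row 3: 13/3 = 13/3. Minimum is 13/3 at row 3 (s3 leaves); pivot element 3.
Divide row 3 by 3; eliminate column q from the other rows.
Row 2 update in column RHS: 28 − 2·(13/3) = 58/3.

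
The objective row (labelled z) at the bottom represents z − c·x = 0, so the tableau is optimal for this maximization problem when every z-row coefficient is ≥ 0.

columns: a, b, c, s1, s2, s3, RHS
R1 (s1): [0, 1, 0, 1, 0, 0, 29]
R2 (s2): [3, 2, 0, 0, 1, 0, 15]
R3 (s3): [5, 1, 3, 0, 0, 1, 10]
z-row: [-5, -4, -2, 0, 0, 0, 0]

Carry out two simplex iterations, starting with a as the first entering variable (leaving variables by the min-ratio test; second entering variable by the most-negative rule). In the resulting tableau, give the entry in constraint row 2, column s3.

-3/7

Ratio test on column a — row 1: entry 0 ≤ 0; row 2: 15/3 = 5; row 3: 10/5 = 2. Minimum is 2 at row 3 (s3 leaves); pivot element 5.
Divide row 3 by 5; eliminate column a from the other rows.
Second iteration: most negative z-row entry is -3 in column b, so b enters.
Ratio test on column b — row 1: 29/1 = 29; row 2: 9/(7/5) = 45/7; row 3: 2/(1/5) = 10. Minimum is 45/7 at row 2 (s2 leaves); pivot element 7/5.
Divide row 2 by 7/5; eliminate column b from the other rows.
After both pivots, the entry at constraint row 2, column s3 is -3/7.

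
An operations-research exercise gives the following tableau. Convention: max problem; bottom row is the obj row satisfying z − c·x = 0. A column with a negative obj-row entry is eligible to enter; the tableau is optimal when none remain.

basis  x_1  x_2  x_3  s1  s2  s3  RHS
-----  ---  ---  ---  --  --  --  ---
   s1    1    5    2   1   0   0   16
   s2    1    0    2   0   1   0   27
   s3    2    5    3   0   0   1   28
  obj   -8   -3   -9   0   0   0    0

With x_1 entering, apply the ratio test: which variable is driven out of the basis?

s3

Column x_1 entries and ratios — s1: 16/1 = 16; s2: 27/1 = 27; s3: 28/2 = 14.
Smallest ratio is 14 in the row of s3, so s3 leaves.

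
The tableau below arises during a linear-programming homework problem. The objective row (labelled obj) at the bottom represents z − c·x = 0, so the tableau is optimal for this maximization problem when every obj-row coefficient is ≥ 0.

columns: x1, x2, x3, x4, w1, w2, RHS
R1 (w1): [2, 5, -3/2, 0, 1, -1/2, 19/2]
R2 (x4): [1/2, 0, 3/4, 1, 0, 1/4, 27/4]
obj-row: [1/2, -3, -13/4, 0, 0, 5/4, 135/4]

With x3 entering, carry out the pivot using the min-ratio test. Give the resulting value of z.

Ratio test on column x3 — row 1: entry -3/2 ≤ 0; row 2: (27/4)/(3/4) = 9. Minimum is 9 at row 2 (x4 leaves); pivot element 3/4.
Pivot on row 2; the obj-row RHS becomes 135/4 − (-13/4)·9 = 63.

63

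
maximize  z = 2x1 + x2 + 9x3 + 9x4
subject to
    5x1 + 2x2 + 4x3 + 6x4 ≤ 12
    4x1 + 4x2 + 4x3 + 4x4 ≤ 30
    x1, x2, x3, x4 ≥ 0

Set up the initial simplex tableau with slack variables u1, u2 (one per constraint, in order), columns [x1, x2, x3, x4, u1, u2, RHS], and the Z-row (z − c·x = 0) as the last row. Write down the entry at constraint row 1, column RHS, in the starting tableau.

The RHS of constraint 1 is b_1 = 12.

12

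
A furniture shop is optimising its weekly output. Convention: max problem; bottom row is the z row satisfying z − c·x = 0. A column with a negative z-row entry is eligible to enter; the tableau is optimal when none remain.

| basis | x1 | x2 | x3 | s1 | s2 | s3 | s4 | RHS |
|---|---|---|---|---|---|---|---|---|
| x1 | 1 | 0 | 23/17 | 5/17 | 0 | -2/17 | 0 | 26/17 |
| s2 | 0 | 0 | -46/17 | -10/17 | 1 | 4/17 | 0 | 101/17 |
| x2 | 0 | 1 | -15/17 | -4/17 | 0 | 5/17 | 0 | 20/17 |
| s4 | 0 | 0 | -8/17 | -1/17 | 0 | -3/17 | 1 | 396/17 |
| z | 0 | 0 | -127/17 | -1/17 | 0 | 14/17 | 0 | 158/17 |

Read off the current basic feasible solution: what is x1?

x1 is basic (row 1); its value is the RHS of that row, 26/17.

26/17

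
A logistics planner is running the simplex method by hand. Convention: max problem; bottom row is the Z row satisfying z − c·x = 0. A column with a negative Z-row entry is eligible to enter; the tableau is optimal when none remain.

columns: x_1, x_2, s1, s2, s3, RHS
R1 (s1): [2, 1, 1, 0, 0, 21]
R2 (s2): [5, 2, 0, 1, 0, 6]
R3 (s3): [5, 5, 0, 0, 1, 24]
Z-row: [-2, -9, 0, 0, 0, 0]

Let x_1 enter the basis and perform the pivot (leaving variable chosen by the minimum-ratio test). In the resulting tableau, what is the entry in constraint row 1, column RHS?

Ratio test on column x_1 — row 1: 21/2 = 21/2; row 2: 6/5 = 6/5; row 3: 24/5 = 24/5. Minimum is 6/5 at row 2 (s2 leaves); pivot element 5.
Divide row 2 by 5; eliminate column x_1 from the other rows.
Row 1 update in column RHS: 21 − 2·(6/5) = 93/5.

93/5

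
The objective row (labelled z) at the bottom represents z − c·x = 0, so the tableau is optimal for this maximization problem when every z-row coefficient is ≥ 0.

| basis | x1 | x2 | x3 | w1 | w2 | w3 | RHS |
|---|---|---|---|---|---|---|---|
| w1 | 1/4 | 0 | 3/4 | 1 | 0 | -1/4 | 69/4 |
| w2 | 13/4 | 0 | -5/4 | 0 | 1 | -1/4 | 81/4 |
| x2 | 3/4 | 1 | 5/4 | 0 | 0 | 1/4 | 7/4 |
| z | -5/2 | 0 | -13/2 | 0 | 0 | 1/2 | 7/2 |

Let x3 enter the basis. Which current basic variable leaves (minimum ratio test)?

x2

Column x3 entries and ratios — w1: (69/4)/(3/4) = 23; w2: -5/4 ≤ 0, skip; x2: (7/4)/(5/4) = 7/5.
Smallest ratio is 7/5 in the row of x2, so x2 leaves.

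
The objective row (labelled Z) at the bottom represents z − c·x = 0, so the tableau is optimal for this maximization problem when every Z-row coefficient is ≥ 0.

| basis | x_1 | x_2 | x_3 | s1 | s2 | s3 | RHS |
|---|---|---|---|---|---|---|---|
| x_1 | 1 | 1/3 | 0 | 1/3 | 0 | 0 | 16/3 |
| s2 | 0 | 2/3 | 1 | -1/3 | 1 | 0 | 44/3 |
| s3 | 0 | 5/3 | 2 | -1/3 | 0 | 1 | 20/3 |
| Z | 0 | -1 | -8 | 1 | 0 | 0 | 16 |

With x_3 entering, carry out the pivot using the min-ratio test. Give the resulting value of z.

Ratio test on column x_3 — row 1: entry 0 ≤ 0; row 2: (44/3)/1 = 44/3; row 3: (20/3)/2 = 10/3. Minimum is 10/3 at row 3 (s3 leaves); pivot element 2.
Pivot on row 3; the Z-row RHS becomes 16 − (-8)·(10/3) = 128/3.

128/3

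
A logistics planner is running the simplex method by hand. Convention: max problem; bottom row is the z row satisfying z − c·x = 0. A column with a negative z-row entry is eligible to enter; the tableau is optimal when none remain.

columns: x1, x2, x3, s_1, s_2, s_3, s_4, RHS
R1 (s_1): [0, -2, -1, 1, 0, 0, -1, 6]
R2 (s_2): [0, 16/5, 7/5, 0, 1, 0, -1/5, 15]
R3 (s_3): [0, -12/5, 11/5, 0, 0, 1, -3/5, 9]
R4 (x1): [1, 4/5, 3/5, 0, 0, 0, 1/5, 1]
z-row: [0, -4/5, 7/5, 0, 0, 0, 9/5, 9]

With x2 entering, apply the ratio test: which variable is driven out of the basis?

x1

Column x2 entries and ratios — s_1: -2 ≤ 0, skip; s_2: 15/(16/5) = 75/16; s_3: -12/5 ≤ 0, skip; x1: 1/(4/5) = 5/4.
Smallest ratio is 5/4 in the row of x1, so x1 leaves.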